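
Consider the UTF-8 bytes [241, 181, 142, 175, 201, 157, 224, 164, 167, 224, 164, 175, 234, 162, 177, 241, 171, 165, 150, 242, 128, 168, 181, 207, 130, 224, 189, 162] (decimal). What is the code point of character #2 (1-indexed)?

U+025D

Offset 0: leading byte 0xF1 = 11110001 → 4-byte char #1 = F1 B5 8E AF.
Offset 4: leading byte 0xC9 = 11001001 → 2-byte char #2 = C9 9D.
Leading byte 0xC9 = 11001001 matches 110xxxxx → 2-byte sequence.
Byte 1: 0xC9 = 11001001, payload 01001 (5 bits).
Byte 2: 0x9D = 10011101 (10xxxxxx ✓), payload 011101.
Concatenate: 01001011101 = 0x25D (11 bits → U+025D).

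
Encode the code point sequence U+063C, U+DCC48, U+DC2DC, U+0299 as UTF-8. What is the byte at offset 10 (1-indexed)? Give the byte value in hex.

0x9C

1-indexed offset 10 is 0-indexed offset 9.
U+063C → 2-byte form D8 BC at offsets 0–1.
U+DCC48 → 4-byte form F3 9C B1 88 at offsets 2–5.
U+DC2DC → 4-byte form F3 9C 8B 9C at offsets 6–9.
Offset 9 falls in char 3's range; it's byte 4 of F3 9C 8B 9C = 0x9C.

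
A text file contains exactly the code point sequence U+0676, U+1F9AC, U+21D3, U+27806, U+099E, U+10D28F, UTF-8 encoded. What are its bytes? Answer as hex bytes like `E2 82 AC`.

D9 B6 F0 9F A6 AC E2 87 93 F0 A7 A0 86 E0 A6 9E F4 8D 8A 8F

U+0676: 2-byte form → D9 B6.
U+1F9AC: 4-byte form → F0 9F A6 AC.
U+21D3: 3-byte form → E2 87 93.
U+27806: 4-byte form → F0 A7 A0 86.
U+099E: 3-byte form → E0 A6 9E.
U+10D28F: 4-byte form → F4 8D 8A 8F.
Concatenated (20 bytes): D9 B6 F0 9F A6 AC E2 87 93 F0 A7 A0 86 E0 A6 9E F4 8D 8A 8F.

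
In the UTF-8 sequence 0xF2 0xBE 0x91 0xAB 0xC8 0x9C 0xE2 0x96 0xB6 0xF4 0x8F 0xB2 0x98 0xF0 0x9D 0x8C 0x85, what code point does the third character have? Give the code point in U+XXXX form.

Offset 0: leading byte 0xF2 = 11110010 → 4-byte char #1 = F2 BE 91 AB.
Offset 4: leading byte 0xC8 = 11001000 → 2-byte char #2 = C8 9C.
Offset 6: leading byte 0xE2 = 11100010 → 3-byte char #3 = E2 96 B6.
Leading byte 0xE2 = 11100010 matches 1110xxxx → 3-byte sequence.
Byte 1: 0xE2 = 11100010, payload 0010 (4 bits).
Byte 2: 0x96 = 10010110 (10xxxxxx ✓), payload 010110.
Byte 3: 0xB6 = 10110110 (10xxxxxx ✓), payload 110110.
Concatenate: 0010010110110110 = 0x25B6 (16 bits → U+25B6).

U+25B6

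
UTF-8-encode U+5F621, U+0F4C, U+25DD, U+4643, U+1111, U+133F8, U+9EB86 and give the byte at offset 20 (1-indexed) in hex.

1-indexed offset 20 is 0-indexed offset 19.
U+5F621 → 4-byte form F1 9F 98 A1 at offsets 0–3.
U+0F4C → 3-byte form E0 BD 8C at offsets 4–6.
U+25DD → 3-byte form E2 97 9D at offsets 7–9.
U+4643 → 3-byte form E4 99 83 at offsets 10–12.
U+1111 → 3-byte form E1 84 91 at offsets 13–15.
U+133F8 → 4-byte form F0 93 8F B8 at offsets 16–19.
Offset 19 falls in char 6's range; it's byte 4 of F0 93 8F B8 = 0xB8.

0xB8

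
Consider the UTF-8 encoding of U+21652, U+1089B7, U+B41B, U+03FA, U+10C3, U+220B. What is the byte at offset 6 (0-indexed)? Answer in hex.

0xA6

U+21652 → 4-byte form F0 A1 99 92 at offsets 0–3.
U+1089B7 → 4-byte form F4 88 A6 B7 at offsets 4–7.
Offset 6 falls in char 2's range; it's byte 3 of F4 88 A6 B7 = 0xA6.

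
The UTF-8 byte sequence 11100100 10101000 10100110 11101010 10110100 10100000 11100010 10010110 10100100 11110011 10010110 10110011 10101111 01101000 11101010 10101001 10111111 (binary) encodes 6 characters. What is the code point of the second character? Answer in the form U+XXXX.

Offset 0: leading byte 0xE4 = 11100100 → 3-byte char #1 = E4 A8 A6.
Offset 3: leading byte 0xEA = 11101010 → 3-byte char #2 = EA B4 A0.
Leading byte 0xEA = 11101010 matches 1110xxxx → 3-byte sequence.
Byte 1: 0xEA = 11101010, payload 1010 (4 bits).
Byte 2: 0xB4 = 10110100 (10xxxxxx ✓), payload 110100.
Byte 3: 0xA0 = 10100000 (10xxxxxx ✓), payload 100000.
Concatenate: 1010110100100000 = 0xAD20 (16 bits → U+AD20).

U+AD20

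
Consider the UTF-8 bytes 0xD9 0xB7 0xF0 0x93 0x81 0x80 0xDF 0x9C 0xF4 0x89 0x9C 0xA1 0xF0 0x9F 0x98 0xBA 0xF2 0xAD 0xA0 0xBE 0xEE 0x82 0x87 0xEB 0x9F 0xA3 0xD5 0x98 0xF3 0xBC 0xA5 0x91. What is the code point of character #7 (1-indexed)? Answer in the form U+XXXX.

Offset 0: leading byte 0xD9 = 11011001 → 2-byte char #1 = D9 B7.
Offset 2: leading byte 0xF0 = 11110000 → 4-byte char #2 = F0 93 81 80.
Offset 6: leading byte 0xDF = 11011111 → 2-byte char #3 = DF 9C.
Offset 8: leading byte 0xF4 = 11110100 → 4-byte char #4 = F4 89 9C A1.
Offset 12: leading byte 0xF0 = 11110000 → 4-byte char #5 = F0 9F 98 BA.
Offset 16: leading byte 0xF2 = 11110010 → 4-byte char #6 = F2 AD A0 BE.
Offset 20: leading byte 0xEE = 11101110 → 3-byte char #7 = EE 82 87.
Leading byte 0xEE = 11101110 matches 1110xxxx → 3-byte sequence.
Byte 1: 0xEE = 11101110, payload 1110 (4 bits).
Byte 2: 0x82 = 10000010 (10xxxxxx ✓), payload 000010.
Byte 3: 0x87 = 10000111 (10xxxxxx ✓), payload 000111.
Concatenate: 1110000010000111 = 0xE087 (16 bits → U+E087).

U+E087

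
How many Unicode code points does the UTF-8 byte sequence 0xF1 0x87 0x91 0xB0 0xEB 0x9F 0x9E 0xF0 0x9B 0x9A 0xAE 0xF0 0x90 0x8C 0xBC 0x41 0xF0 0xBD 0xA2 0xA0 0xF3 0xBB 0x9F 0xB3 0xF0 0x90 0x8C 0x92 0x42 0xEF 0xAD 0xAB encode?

10

Byte at offset 0: 0xF1 = 11110001 → 4-byte char (#1). Advance 4.
Byte at offset 4: 0xEB = 11101011 → 3-byte char (#2). Advance 3.
Byte at offset 7: 0xF0 = 11110000 → 4-byte char (#3). Advance 4.
Byte at offset 11: 0xF0 = 11110000 → 4-byte char (#4). Advance 4.
Byte at offset 15: 0x41 = 01000001 → 1-byte char (#5). Advance 1.
Byte at offset 16: 0xF0 = 11110000 → 4-byte char (#6). Advance 4.
Byte at offset 20: 0xF3 = 11110011 → 4-byte char (#7). Advance 4.
Byte at offset 24: 0xF0 = 11110000 → 4-byte char (#8). Advance 4.
Byte at offset 28: 0x42 = 01000010 → 1-byte char (#9). Advance 1.
Byte at offset 29: 0xEF = 11101111 → 3-byte char (#10). Advance 3.
Reached end at offset 32 after 10 code points.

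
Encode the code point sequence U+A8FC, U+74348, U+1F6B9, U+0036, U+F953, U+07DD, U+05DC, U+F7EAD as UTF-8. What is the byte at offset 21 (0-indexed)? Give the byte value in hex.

U+A8FC → 3-byte form EA A3 BC at offsets 0–2.
U+74348 → 4-byte form F1 B4 8D 88 at offsets 3–6.
U+1F6B9 → 4-byte form F0 9F 9A B9 at offsets 7–10.
U+0036 → 1-byte form 36 at offsets 11–11.
U+F953 → 3-byte form EF A5 93 at offsets 12–14.
U+07DD → 2-byte form DF 9D at offsets 15–16.
U+05DC → 2-byte form D7 9C at offsets 17–18.
U+F7EAD → 4-byte form F3 B7 BA AD at offsets 19–22.
Offset 21 falls in char 8's range; it's byte 3 of F3 B7 BA AD = 0xBA.

0xBA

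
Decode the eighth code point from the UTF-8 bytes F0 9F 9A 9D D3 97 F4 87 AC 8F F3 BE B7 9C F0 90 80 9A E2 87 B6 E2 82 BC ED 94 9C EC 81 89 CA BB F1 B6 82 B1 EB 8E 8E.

Offset 0: leading byte 0xF0 = 11110000 → 4-byte char #1 = F0 9F 9A 9D.
Offset 4: leading byte 0xD3 = 11010011 → 2-byte char #2 = D3 97.
Offset 6: leading byte 0xF4 = 11110100 → 4-byte char #3 = F4 87 AC 8F.
Offset 10: leading byte 0xF3 = 11110011 → 4-byte char #4 = F3 BE B7 9C.
Offset 14: leading byte 0xF0 = 11110000 → 4-byte char #5 = F0 90 80 9A.
Offset 18: leading byte 0xE2 = 11100010 → 3-byte char #6 = E2 87 B6.
Offset 21: leading byte 0xE2 = 11100010 → 3-byte char #7 = E2 82 BC.
Offset 24: leading byte 0xED = 11101101 → 3-byte char #8 = ED 94 9C.
Leading byte 0xED = 11101101 matches 1110xxxx → 3-byte sequence.
Byte 1: 0xED = 11101101, payload 1101 (4 bits).
Byte 2: 0x94 = 10010100 (10xxxxxx ✓), payload 010100.
Byte 3: 0x9C = 10011100 (10xxxxxx ✓), payload 011100.
Concatenate: 1101010100011100 = 0xD51C (16 bits → U+D51C).

U+D51C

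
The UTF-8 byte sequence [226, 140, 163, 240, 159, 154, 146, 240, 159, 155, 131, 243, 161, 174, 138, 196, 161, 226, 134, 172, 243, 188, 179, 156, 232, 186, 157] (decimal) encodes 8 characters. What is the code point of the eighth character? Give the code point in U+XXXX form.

U+8E9D

Offset 0: leading byte 0xE2 = 11100010 → 3-byte char #1 = E2 8C A3.
Offset 3: leading byte 0xF0 = 11110000 → 4-byte char #2 = F0 9F 9A 92.
Offset 7: leading byte 0xF0 = 11110000 → 4-byte char #3 = F0 9F 9B 83.
Offset 11: leading byte 0xF3 = 11110011 → 4-byte char #4 = F3 A1 AE 8A.
Offset 15: leading byte 0xC4 = 11000100 → 2-byte char #5 = C4 A1.
Offset 17: leading byte 0xE2 = 11100010 → 3-byte char #6 = E2 86 AC.
Offset 20: leading byte 0xF3 = 11110011 → 4-byte char #7 = F3 BC B3 9C.
Offset 24: leading byte 0xE8 = 11101000 → 3-byte char #8 = E8 BA 9D.
Leading byte 0xE8 = 11101000 matches 1110xxxx → 3-byte sequence.
Byte 1: 0xE8 = 11101000, payload 1000 (4 bits).
Byte 2: 0xBA = 10111010 (10xxxxxx ✓), payload 111010.
Byte 3: 0x9D = 10011101 (10xxxxxx ✓), payload 011101.
Concatenate: 1000111010011101 = 0x8E9D (16 bits → U+8E9D).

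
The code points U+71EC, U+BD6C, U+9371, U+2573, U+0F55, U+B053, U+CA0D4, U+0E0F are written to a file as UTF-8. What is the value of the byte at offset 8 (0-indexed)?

0xB1

U+71EC → 3-byte form E7 87 AC at offsets 0–2.
U+BD6C → 3-byte form EB B5 AC at offsets 3–5.
U+9371 → 3-byte form E9 8D B1 at offsets 6–8.
Offset 8 falls in char 3's range; it's byte 3 of E9 8D B1 = 0xB1.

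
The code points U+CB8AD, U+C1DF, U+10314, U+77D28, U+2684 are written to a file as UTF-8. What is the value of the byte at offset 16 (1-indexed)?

0xE2

1-indexed offset 16 is 0-indexed offset 15.
U+CB8AD → 4-byte form F3 8B A2 AD at offsets 0–3.
U+C1DF → 3-byte form EC 87 9F at offsets 4–6.
U+10314 → 4-byte form F0 90 8C 94 at offsets 7–10.
U+77D28 → 4-byte form F1 B7 B4 A8 at offsets 11–14.
U+2684 → 3-byte form E2 9A 84 at offsets 15–17.
Offset 15 falls in char 5's range; it's byte 1 of E2 9A 84 = 0xE2.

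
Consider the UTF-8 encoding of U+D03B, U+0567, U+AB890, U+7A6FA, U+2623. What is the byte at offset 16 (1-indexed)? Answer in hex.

1-indexed offset 16 is 0-indexed offset 15.
U+D03B → 3-byte form ED 80 BB at offsets 0–2.
U+0567 → 2-byte form D5 A7 at offsets 3–4.
U+AB890 → 4-byte form F2 AB A2 90 at offsets 5–8.
U+7A6FA → 4-byte form F1 BA 9B BA at offsets 9–12.
U+2623 → 3-byte form E2 98 A3 at offsets 13–15.
Offset 15 falls in char 5's range; it's byte 3 of E2 98 A3 = 0xA3.

0xA3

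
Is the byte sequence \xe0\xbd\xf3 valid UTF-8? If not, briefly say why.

Leading byte 0xE0 = 11100000 → 3-byte form.
Byte 3 is 0xF3 = 11110011, which is not 10xxxxxx — expected a continuation byte.

invalid (non-continuation byte where continuation expected)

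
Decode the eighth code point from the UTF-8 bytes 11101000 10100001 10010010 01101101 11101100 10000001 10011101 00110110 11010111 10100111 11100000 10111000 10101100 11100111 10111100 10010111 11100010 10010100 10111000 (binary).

U+2538

Offset 0: leading byte 0xE8 = 11101000 → 3-byte char #1 = E8 A1 92.
Offset 3: leading byte 0x6D = 01101101 → 1-byte char #2 = 6D.
Offset 4: leading byte 0xEC = 11101100 → 3-byte char #3 = EC 81 9D.
Offset 7: leading byte 0x36 = 00110110 → 1-byte char #4 = 36.
Offset 8: leading byte 0xD7 = 11010111 → 2-byte char #5 = D7 A7.
Offset 10: leading byte 0xE0 = 11100000 → 3-byte char #6 = E0 B8 AC.
Offset 13: leading byte 0xE7 = 11100111 → 3-byte char #7 = E7 BC 97.
Offset 16: leading byte 0xE2 = 11100010 → 3-byte char #8 = E2 94 B8.
Leading byte 0xE2 = 11100010 matches 1110xxxx → 3-byte sequence.
Byte 1: 0xE2 = 11100010, payload 0010 (4 bits).
Byte 2: 0x94 = 10010100 (10xxxxxx ✓), payload 010100.
Byte 3: 0xB8 = 10111000 (10xxxxxx ✓), payload 111000.
Concatenate: 0010010100111000 = 0x2538 (16 bits → U+2538).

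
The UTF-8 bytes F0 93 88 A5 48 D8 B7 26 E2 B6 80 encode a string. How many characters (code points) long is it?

Byte at offset 0: 0xF0 = 11110000 → 4-byte char (#1). Advance 4.
Byte at offset 4: 0x48 = 01001000 → 1-byte char (#2). Advance 1.
Byte at offset 5: 0xD8 = 11011000 → 2-byte char (#3). Advance 2.
Byte at offset 7: 0x26 = 00100110 → 1-byte char (#4). Advance 1.
Byte at offset 8: 0xE2 = 11100010 → 3-byte char (#5). Advance 3.
Reached end at offset 11 after 5 code points.

5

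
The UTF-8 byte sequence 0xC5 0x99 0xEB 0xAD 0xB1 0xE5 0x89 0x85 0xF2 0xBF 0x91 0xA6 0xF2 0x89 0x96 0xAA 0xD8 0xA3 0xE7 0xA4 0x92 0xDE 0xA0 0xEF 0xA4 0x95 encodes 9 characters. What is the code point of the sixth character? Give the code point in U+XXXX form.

Offset 0: leading byte 0xC5 = 11000101 → 2-byte char #1 = C5 99.
Offset 2: leading byte 0xEB = 11101011 → 3-byte char #2 = EB AD B1.
Offset 5: leading byte 0xE5 = 11100101 → 3-byte char #3 = E5 89 85.
Offset 8: leading byte 0xF2 = 11110010 → 4-byte char #4 = F2 BF 91 A6.
Offset 12: leading byte 0xF2 = 11110010 → 4-byte char #5 = F2 89 96 AA.
Offset 16: leading byte 0xD8 = 11011000 → 2-byte char #6 = D8 A3.
Leading byte 0xD8 = 11011000 matches 110xxxxx → 2-byte sequence.
Byte 1: 0xD8 = 11011000, payload 11000 (5 bits).
Byte 2: 0xA3 = 10100011 (10xxxxxx ✓), payload 100011.
Concatenate: 11000100011 = 0x623 (11 bits → U+0623).

U+0623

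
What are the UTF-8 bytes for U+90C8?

U+90C8 = 0x90C8 = 37064 decimal. In range U+0800–U+FFFF → 3-byte form: 1110xxxx 10xxxxxx 10xxxxxx.
Binary (16 bits): 1001000011001000.
Split 4+6+6: 1001 | 000011 | 001000.
Byte 1: 11101001 = 0xE9.
Byte 2: 10000011 = 0x83.
Byte 3: 10001000 = 0x88.

E9 83 88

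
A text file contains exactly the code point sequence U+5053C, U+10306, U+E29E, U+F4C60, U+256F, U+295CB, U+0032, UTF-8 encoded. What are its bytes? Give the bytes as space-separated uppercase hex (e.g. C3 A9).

U+5053C: 4-byte form → F1 90 94 BC.
U+10306: 4-byte form → F0 90 8C 86.
U+E29E: 3-byte form → EE 8A 9E.
U+F4C60: 4-byte form → F3 B4 B1 A0.
U+256F: 3-byte form → E2 95 AF.
U+295CB: 4-byte form → F0 A9 97 8B.
U+0032: 1-byte form → 32.
Concatenated (23 bytes): F1 90 94 BC F0 90 8C 86 EE 8A 9E F3 B4 B1 A0 E2 95 AF F0 A9 97 8B 32.

F1 90 94 BC F0 90 8C 86 EE 8A 9E F3 B4 B1 A0 E2 95 AF F0 A9 97 8B 32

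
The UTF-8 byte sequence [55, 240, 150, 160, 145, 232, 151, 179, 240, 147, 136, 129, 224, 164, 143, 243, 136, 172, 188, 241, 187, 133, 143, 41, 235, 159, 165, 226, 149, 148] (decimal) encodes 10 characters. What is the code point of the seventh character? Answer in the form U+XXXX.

Offset 0: leading byte 0x37 = 00110111 → 1-byte char #1 = 37.
Offset 1: leading byte 0xF0 = 11110000 → 4-byte char #2 = F0 96 A0 91.
Offset 5: leading byte 0xE8 = 11101000 → 3-byte char #3 = E8 97 B3.
Offset 8: leading byte 0xF0 = 11110000 → 4-byte char #4 = F0 93 88 81.
Offset 12: leading byte 0xE0 = 11100000 → 3-byte char #5 = E0 A4 8F.
Offset 15: leading byte 0xF3 = 11110011 → 4-byte char #6 = F3 88 AC BC.
Offset 19: leading byte 0xF1 = 11110001 → 4-byte char #7 = F1 BB 85 8F.
Leading byte 0xF1 = 11110001 matches 11110xxx → 4-byte sequence.
Byte 1: 0xF1 = 11110001, payload 001 (3 bits).
Byte 2: 0xBB = 10111011 (10xxxxxx ✓), payload 111011.
Byte 3: 0x85 = 10000101 (10xxxxxx ✓), payload 000101.
Byte 4: 0x8F = 10001111 (10xxxxxx ✓), payload 001111.
Concatenate: 001111011000101001111 = 0x7B14F (21 bits → U+7B14F).

U+7B14F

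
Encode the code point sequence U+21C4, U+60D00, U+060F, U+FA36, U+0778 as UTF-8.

E2 87 84 F1 A0 B4 80 D8 8F EF A8 B6 DD B8

U+21C4: 3-byte form → E2 87 84.
U+60D00: 4-byte form → F1 A0 B4 80.
U+060F: 2-byte form → D8 8F.
U+FA36: 3-byte form → EF A8 B6.
U+0778: 2-byte form → DD B8.
Concatenated (14 bytes): E2 87 84 F1 A0 B4 80 D8 8F EF A8 B6 DD B8.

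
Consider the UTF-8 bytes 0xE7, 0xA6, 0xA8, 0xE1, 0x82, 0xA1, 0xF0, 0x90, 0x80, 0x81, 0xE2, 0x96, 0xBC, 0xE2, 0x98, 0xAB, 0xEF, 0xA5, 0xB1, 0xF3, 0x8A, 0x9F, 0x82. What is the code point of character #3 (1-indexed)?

U+10001

Offset 0: leading byte 0xE7 = 11100111 → 3-byte char #1 = E7 A6 A8.
Offset 3: leading byte 0xE1 = 11100001 → 3-byte char #2 = E1 82 A1.
Offset 6: leading byte 0xF0 = 11110000 → 4-byte char #3 = F0 90 80 81.
Leading byte 0xF0 = 11110000 matches 11110xxx → 4-byte sequence.
Byte 1: 0xF0 = 11110000, payload 000 (3 bits).
Byte 2: 0x90 = 10010000 (10xxxxxx ✓), payload 010000.
Byte 3: 0x80 = 10000000 (10xxxxxx ✓), payload 000000.
Byte 4: 0x81 = 10000001 (10xxxxxx ✓), payload 000001.
Concatenate: 000010000000000000001 = 0x10001 (21 bits → U+10001).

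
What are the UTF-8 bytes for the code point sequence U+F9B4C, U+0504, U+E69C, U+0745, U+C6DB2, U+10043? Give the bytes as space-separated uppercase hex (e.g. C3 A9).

F3 B9 AD 8C D4 84 EE 9A 9C DD 85 F3 86 B6 B2 F0 90 81 83

U+F9B4C: 4-byte form → F3 B9 AD 8C.
U+0504: 2-byte form → D4 84.
U+E69C: 3-byte form → EE 9A 9C.
U+0745: 2-byte form → DD 85.
U+C6DB2: 4-byte form → F3 86 B6 B2.
U+10043: 4-byte form → F0 90 81 83.
Concatenated (19 bytes): F3 B9 AD 8C D4 84 EE 9A 9C DD 85 F3 86 B6 B2 F0 90 81 83.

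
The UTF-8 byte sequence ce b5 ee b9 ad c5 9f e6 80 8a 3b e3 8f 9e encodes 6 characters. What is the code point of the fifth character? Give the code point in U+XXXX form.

Offset 0: leading byte 0xCE = 11001110 → 2-byte char #1 = CE B5.
Offset 2: leading byte 0xEE = 11101110 → 3-byte char #2 = EE B9 AD.
Offset 5: leading byte 0xC5 = 11000101 → 2-byte char #3 = C5 9F.
Offset 7: leading byte 0xE6 = 11100110 → 3-byte char #4 = E6 80 8A.
Offset 10: leading byte 0x3B = 00111011 → 1-byte char #5 = 3B.
Leading byte 0x3B = 00111011 matches 0xxxxxxx → 1-byte sequence.
Byte 1: 0x3B = 00111011, payload 0111011 (7 bits).
Concatenate: 0111011 = 0x3B (7 bits → U+003B).

U+003B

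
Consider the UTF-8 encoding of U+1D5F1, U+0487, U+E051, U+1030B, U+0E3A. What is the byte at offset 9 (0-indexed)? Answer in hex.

0xF0

U+1D5F1 → 4-byte form F0 9D 97 B1 at offsets 0–3.
U+0487 → 2-byte form D2 87 at offsets 4–5.
U+E051 → 3-byte form EE 81 91 at offsets 6–8.
U+1030B → 4-byte form F0 90 8C 8B at offsets 9–12.
Offset 9 falls in char 4's range; it's byte 1 of F0 90 8C 8B = 0xF0.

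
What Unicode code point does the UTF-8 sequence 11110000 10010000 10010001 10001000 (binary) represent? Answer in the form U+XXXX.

Leading byte 0xF0 = 11110000 matches 11110xxx → 4-byte sequence.
Byte 1: 0xF0 = 11110000, payload 000 (3 bits).
Byte 2: 0x90 = 10010000 (10xxxxxx ✓), payload 010000.
Byte 3: 0x91 = 10010001 (10xxxxxx ✓), payload 010001.
Byte 4: 0x88 = 10001000 (10xxxxxx ✓), payload 001000.
Concatenate: 000010000010001001000 = 0x10448 (21 bits → U+10448).

U+10448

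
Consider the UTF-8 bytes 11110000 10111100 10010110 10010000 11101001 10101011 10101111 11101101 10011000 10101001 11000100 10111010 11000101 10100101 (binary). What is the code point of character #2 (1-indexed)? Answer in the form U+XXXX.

U+9AEF

Offset 0: leading byte 0xF0 = 11110000 → 4-byte char #1 = F0 BC 96 90.
Offset 4: leading byte 0xE9 = 11101001 → 3-byte char #2 = E9 AB AF.
Leading byte 0xE9 = 11101001 matches 1110xxxx → 3-byte sequence.
Byte 1: 0xE9 = 11101001, payload 1001 (4 bits).
Byte 2: 0xAB = 10101011 (10xxxxxx ✓), payload 101011.
Byte 3: 0xAF = 10101111 (10xxxxxx ✓), payload 101111.
Concatenate: 1001101011101111 = 0x9AEF (16 bits → U+9AEF).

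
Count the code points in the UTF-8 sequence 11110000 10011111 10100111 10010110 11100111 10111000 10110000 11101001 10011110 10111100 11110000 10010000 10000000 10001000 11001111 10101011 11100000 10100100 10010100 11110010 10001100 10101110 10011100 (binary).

7

Byte at offset 0: 0xF0 = 11110000 → 4-byte char (#1). Advance 4.
Byte at offset 4: 0xE7 = 11100111 → 3-byte char (#2). Advance 3.
Byte at offset 7: 0xE9 = 11101001 → 3-byte char (#3). Advance 3.
Byte at offset 10: 0xF0 = 11110000 → 4-byte char (#4). Advance 4.
Byte at offset 14: 0xCF = 11001111 → 2-byte char (#5). Advance 2.
Byte at offset 16: 0xE0 = 11100000 → 3-byte char (#6). Advance 3.
Byte at offset 19: 0xF2 = 11110010 → 4-byte char (#7). Advance 4.
Reached end at offset 23 after 7 code points.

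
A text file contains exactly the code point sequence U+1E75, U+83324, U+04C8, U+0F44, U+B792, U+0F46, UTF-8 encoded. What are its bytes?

U+1E75: 3-byte form → E1 B9 B5.
U+83324: 4-byte form → F2 83 8C A4.
U+04C8: 2-byte form → D3 88.
U+0F44: 3-byte form → E0 BD 84.
U+B792: 3-byte form → EB 9E 92.
U+0F46: 3-byte form → E0 BD 86.
Concatenated (18 bytes): E1 B9 B5 F2 83 8C A4 D3 88 E0 BD 84 EB 9E 92 E0 BD 86.

E1 B9 B5 F2 83 8C A4 D3 88 E0 BD 84 EB 9E 92 E0 BD 86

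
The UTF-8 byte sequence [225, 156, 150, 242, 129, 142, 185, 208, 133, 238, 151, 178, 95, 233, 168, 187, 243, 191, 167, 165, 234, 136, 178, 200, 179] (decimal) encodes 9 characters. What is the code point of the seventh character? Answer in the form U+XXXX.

Offset 0: leading byte 0xE1 = 11100001 → 3-byte char #1 = E1 9C 96.
Offset 3: leading byte 0xF2 = 11110010 → 4-byte char #2 = F2 81 8E B9.
Offset 7: leading byte 0xD0 = 11010000 → 2-byte char #3 = D0 85.
Offset 9: leading byte 0xEE = 11101110 → 3-byte char #4 = EE 97 B2.
Offset 12: leading byte 0x5F = 01011111 → 1-byte char #5 = 5F.
Offset 13: leading byte 0xE9 = 11101001 → 3-byte char #6 = E9 A8 BB.
Offset 16: leading byte 0xF3 = 11110011 → 4-byte char #7 = F3 BF A7 A5.
Leading byte 0xF3 = 11110011 matches 11110xxx → 4-byte sequence.
Byte 1: 0xF3 = 11110011, payload 011 (3 bits).
Byte 2: 0xBF = 10111111 (10xxxxxx ✓), payload 111111.
Byte 3: 0xA7 = 10100111 (10xxxxxx ✓), payload 100111.
Byte 4: 0xA5 = 10100101 (10xxxxxx ✓), payload 100101.
Concatenate: 011111111100111100101 = 0xFF9E5 (21 bits → U+FF9E5).

U+FF9E5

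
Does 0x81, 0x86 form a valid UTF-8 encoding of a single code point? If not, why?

Byte 0x81 = 10000001 has the form 10xxxxxx — a continuation byte — but there is no preceding leading byte.

invalid (continuation byte with no leading byte)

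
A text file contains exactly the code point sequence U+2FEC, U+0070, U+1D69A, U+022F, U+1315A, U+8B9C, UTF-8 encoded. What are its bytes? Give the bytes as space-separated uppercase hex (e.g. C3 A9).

U+2FEC: 3-byte form → E2 BF AC.
U+0070: 1-byte form → 70.
U+1D69A: 4-byte form → F0 9D 9A 9A.
U+022F: 2-byte form → C8 AF.
U+1315A: 4-byte form → F0 93 85 9A.
U+8B9C: 3-byte form → E8 AE 9C.
Concatenated (17 bytes): E2 BF AC 70 F0 9D 9A 9A C8 AF F0 93 85 9A E8 AE 9C.

E2 BF AC 70 F0 9D 9A 9A C8 AF F0 93 85 9A E8 AE 9C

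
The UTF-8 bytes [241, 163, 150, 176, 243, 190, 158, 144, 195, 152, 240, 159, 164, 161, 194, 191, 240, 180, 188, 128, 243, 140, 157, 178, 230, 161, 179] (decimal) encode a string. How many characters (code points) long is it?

8

Byte at offset 0: 0xF1 = 11110001 → 4-byte char (#1). Advance 4.
Byte at offset 4: 0xF3 = 11110011 → 4-byte char (#2). Advance 4.
Byte at offset 8: 0xC3 = 11000011 → 2-byte char (#3). Advance 2.
Byte at offset 10: 0xF0 = 11110000 → 4-byte char (#4). Advance 4.
Byte at offset 14: 0xC2 = 11000010 → 2-byte char (#5). Advance 2.
Byte at offset 16: 0xF0 = 11110000 → 4-byte char (#6). Advance 4.
Byte at offset 20: 0xF3 = 11110011 → 4-byte char (#7). Advance 4.
Byte at offset 24: 0xE6 = 11100110 → 3-byte char (#8). Advance 3.
Reached end at offset 27 after 8 code points.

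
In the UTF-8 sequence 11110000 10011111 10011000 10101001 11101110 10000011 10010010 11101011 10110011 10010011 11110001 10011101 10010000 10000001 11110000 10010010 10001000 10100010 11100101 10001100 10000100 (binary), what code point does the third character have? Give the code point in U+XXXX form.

U+BCD3

Offset 0: leading byte 0xF0 = 11110000 → 4-byte char #1 = F0 9F 98 A9.
Offset 4: leading byte 0xEE = 11101110 → 3-byte char #2 = EE 83 92.
Offset 7: leading byte 0xEB = 11101011 → 3-byte char #3 = EB B3 93.
Leading byte 0xEB = 11101011 matches 1110xxxx → 3-byte sequence.
Byte 1: 0xEB = 11101011, payload 1011 (4 bits).
Byte 2: 0xB3 = 10110011 (10xxxxxx ✓), payload 110011.
Byte 3: 0x93 = 10010011 (10xxxxxx ✓), payload 010011.
Concatenate: 1011110011010011 = 0xBCD3 (16 bits → U+BCD3).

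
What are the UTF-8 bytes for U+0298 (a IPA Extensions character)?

CA 98

U+0298 = 0x298 = 664 decimal. In range U+0080–U+07FF → 2-byte form: 110xxxxx 10xxxxxx.
Binary (11 bits): 01010011000.
Split 5+6: 01010 | 011000.
Byte 1: 11001010 = 0xCA.
Byte 2: 10011000 = 0x98.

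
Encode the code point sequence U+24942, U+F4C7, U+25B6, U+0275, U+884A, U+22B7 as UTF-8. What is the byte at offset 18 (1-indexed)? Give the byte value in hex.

1-indexed offset 18 is 0-indexed offset 17.
U+24942 → 4-byte form F0 A4 A5 82 at offsets 0–3.
U+F4C7 → 3-byte form EF 93 87 at offsets 4–6.
U+25B6 → 3-byte form E2 96 B6 at offsets 7–9.
U+0275 → 2-byte form C9 B5 at offsets 10–11.
U+884A → 3-byte form E8 A1 8A at offsets 12–14.
U+22B7 → 3-byte form E2 8A B7 at offsets 15–17.
Offset 17 falls in char 6's range; it's byte 3 of E2 8A B7 = 0xB7.

0xB7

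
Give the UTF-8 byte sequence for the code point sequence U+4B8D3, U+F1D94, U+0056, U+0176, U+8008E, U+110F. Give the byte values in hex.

U+4B8D3: 4-byte form → F1 8B A3 93.
U+F1D94: 4-byte form → F3 B1 B6 94.
U+0056: 1-byte form → 56.
U+0176: 2-byte form → C5 B6.
U+8008E: 4-byte form → F2 80 82 8E.
U+110F: 3-byte form → E1 84 8F.
Concatenated (18 bytes): F1 8B A3 93 F3 B1 B6 94 56 C5 B6 F2 80 82 8E E1 84 8F.

F1 8B A3 93 F3 B1 B6 94 56 C5 B6 F2 80 82 8E E1 84 8F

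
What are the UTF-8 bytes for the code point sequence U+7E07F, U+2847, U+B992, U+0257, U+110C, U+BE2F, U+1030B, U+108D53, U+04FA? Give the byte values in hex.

U+7E07F: 4-byte form → F1 BE 81 BF.
U+2847: 3-byte form → E2 A1 87.
U+B992: 3-byte form → EB A6 92.
U+0257: 2-byte form → C9 97.
U+110C: 3-byte form → E1 84 8C.
U+BE2F: 3-byte form → EB B8 AF.
U+1030B: 4-byte form → F0 90 8C 8B.
U+108D53: 4-byte form → F4 88 B5 93.
U+04FA: 2-byte form → D3 BA.
Concatenated (28 bytes): F1 BE 81 BF E2 A1 87 EB A6 92 C9 97 E1 84 8C EB B8 AF F0 90 8C 8B F4 88 B5 93 D3 BA.

F1 BE 81 BF E2 A1 87 EB A6 92 C9 97 E1 84 8C EB B8 AF F0 90 8C 8B F4 88 B5 93 D3 BA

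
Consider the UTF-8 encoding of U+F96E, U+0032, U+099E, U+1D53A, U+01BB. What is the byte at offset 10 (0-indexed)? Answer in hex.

U+F96E → 3-byte form EF A5 AE at offsets 0–2.
U+0032 → 1-byte form 32 at offsets 3–3.
U+099E → 3-byte form E0 A6 9E at offsets 4–6.
U+1D53A → 4-byte form F0 9D 94 BA at offsets 7–10.
Offset 10 falls in char 4's range; it's byte 4 of F0 9D 94 BA = 0xBA.

0xBA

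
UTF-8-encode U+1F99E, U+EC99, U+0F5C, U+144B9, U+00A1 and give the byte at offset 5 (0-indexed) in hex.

U+1F99E → 4-byte form F0 9F A6 9E at offsets 0–3.
U+EC99 → 3-byte form EE B2 99 at offsets 4–6.
Offset 5 falls in char 2's range; it's byte 2 of EE B2 99 = 0xB2.

0xB2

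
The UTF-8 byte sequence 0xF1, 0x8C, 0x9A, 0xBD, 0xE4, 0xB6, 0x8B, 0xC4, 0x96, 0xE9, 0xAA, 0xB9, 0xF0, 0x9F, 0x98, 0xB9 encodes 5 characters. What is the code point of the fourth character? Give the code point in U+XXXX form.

Offset 0: leading byte 0xF1 = 11110001 → 4-byte char #1 = F1 8C 9A BD.
Offset 4: leading byte 0xE4 = 11100100 → 3-byte char #2 = E4 B6 8B.
Offset 7: leading byte 0xC4 = 11000100 → 2-byte char #3 = C4 96.
Offset 9: leading byte 0xE9 = 11101001 → 3-byte char #4 = E9 AA B9.
Leading byte 0xE9 = 11101001 matches 1110xxxx → 3-byte sequence.
Byte 1: 0xE9 = 11101001, payload 1001 (4 bits).
Byte 2: 0xAA = 10101010 (10xxxxxx ✓), payload 101010.
Byte 3: 0xB9 = 10111001 (10xxxxxx ✓), payload 111001.
Concatenate: 1001101010111001 = 0x9AB9 (16 bits → U+9AB9).

U+9AB9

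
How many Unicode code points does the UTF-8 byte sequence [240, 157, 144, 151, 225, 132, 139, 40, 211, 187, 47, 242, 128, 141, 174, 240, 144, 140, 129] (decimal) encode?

Byte at offset 0: 0xF0 = 11110000 → 4-byte char (#1). Advance 4.
Byte at offset 4: 0xE1 = 11100001 → 3-byte char (#2). Advance 3.
Byte at offset 7: 0x28 = 00101000 → 1-byte char (#3). Advance 1.
Byte at offset 8: 0xD3 = 11010011 → 2-byte char (#4). Advance 2.
Byte at offset 10: 0x2F = 00101111 → 1-byte char (#5). Advance 1.
Byte at offset 11: 0xF2 = 11110010 → 4-byte char (#6). Advance 4.
Byte at offset 15: 0xF0 = 11110000 → 4-byte char (#7). Advance 4.
Reached end at offset 19 after 7 code points.

7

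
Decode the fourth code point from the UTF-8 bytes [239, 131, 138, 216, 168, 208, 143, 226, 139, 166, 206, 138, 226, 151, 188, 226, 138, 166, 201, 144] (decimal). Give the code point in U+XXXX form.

Offset 0: leading byte 0xEF = 11101111 → 3-byte char #1 = EF 83 8A.
Offset 3: leading byte 0xD8 = 11011000 → 2-byte char #2 = D8 A8.
Offset 5: leading byte 0xD0 = 11010000 → 2-byte char #3 = D0 8F.
Offset 7: leading byte 0xE2 = 11100010 → 3-byte char #4 = E2 8B A6.
Leading byte 0xE2 = 11100010 matches 1110xxxx → 3-byte sequence.
Byte 1: 0xE2 = 11100010, payload 0010 (4 bits).
Byte 2: 0x8B = 10001011 (10xxxxxx ✓), payload 001011.
Byte 3: 0xA6 = 10100110 (10xxxxxx ✓), payload 100110.
Concatenate: 0010001011100110 = 0x22E6 (16 bits → U+22E6).

U+22E6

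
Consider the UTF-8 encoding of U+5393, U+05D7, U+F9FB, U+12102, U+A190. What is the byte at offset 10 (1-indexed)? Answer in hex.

1-indexed offset 10 is 0-indexed offset 9.
U+5393 → 3-byte form E5 8E 93 at offsets 0–2.
U+05D7 → 2-byte form D7 97 at offsets 3–4.
U+F9FB → 3-byte form EF A7 BB at offsets 5–7.
U+12102 → 4-byte form F0 92 84 82 at offsets 8–11.
Offset 9 falls in char 4's range; it's byte 2 of F0 92 84 82 = 0x92.

0x92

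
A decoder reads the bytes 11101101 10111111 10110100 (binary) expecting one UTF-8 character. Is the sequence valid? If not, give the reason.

Structurally a 3-byte sequence; payload = 0xDFF4.
But 0xDFF4 is in U+D800–U+DFFF, the surrogate range. Surrogates are not Unicode scalar values and are forbidden in UTF-8.

invalid (encodes a surrogate (U+D800–U+DFFF))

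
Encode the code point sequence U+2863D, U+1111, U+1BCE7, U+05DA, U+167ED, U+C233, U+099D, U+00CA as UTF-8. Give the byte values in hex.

U+2863D: 4-byte form → F0 A8 98 BD.
U+1111: 3-byte form → E1 84 91.
U+1BCE7: 4-byte form → F0 9B B3 A7.
U+05DA: 2-byte form → D7 9A.
U+167ED: 4-byte form → F0 96 9F AD.
U+C233: 3-byte form → EC 88 B3.
U+099D: 3-byte form → E0 A6 9D.
U+00CA: 2-byte form → C3 8A.
Concatenated (25 bytes): F0 A8 98 BD E1 84 91 F0 9B B3 A7 D7 9A F0 96 9F AD EC 88 B3 E0 A6 9D C3 8A.

F0 A8 98 BD E1 84 91 F0 9B B3 A7 D7 9A F0 96 9F AD EC 88 B3 E0 A6 9D C3 8A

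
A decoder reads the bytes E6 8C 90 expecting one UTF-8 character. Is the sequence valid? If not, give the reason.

valid

Leading byte 0xE6 = 11100110 → 3-byte form.
Continuation bytes 0x8C=10001100, 0x90=10010000 all match 10xxxxxx.
Decoded value 0x6310 is ≥ 0x800 (shortest form) and not a surrogate.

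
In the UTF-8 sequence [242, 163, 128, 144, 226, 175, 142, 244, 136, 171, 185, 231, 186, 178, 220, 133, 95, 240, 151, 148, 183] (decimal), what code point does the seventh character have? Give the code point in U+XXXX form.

Offset 0: leading byte 0xF2 = 11110010 → 4-byte char #1 = F2 A3 80 90.
Offset 4: leading byte 0xE2 = 11100010 → 3-byte char #2 = E2 AF 8E.
Offset 7: leading byte 0xF4 = 11110100 → 4-byte char #3 = F4 88 AB B9.
Offset 11: leading byte 0xE7 = 11100111 → 3-byte char #4 = E7 BA B2.
Offset 14: leading byte 0xDC = 11011100 → 2-byte char #5 = DC 85.
Offset 16: leading byte 0x5F = 01011111 → 1-byte char #6 = 5F.
Offset 17: leading byte 0xF0 = 11110000 → 4-byte char #7 = F0 97 94 B7.
Leading byte 0xF0 = 11110000 matches 11110xxx → 4-byte sequence.
Byte 1: 0xF0 = 11110000, payload 000 (3 bits).
Byte 2: 0x97 = 10010111 (10xxxxxx ✓), payload 010111.
Byte 3: 0x94 = 10010100 (10xxxxxx ✓), payload 010100.
Byte 4: 0xB7 = 10110111 (10xxxxxx ✓), payload 110111.
Concatenate: 000010111010100110111 = 0x17537 (21 bits → U+17537).

U+17537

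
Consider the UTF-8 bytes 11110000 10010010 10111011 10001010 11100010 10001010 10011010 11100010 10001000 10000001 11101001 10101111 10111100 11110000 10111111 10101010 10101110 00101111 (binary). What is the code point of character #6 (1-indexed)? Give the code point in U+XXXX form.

U+002F

Offset 0: leading byte 0xF0 = 11110000 → 4-byte char #1 = F0 92 BB 8A.
Offset 4: leading byte 0xE2 = 11100010 → 3-byte char #2 = E2 8A 9A.
Offset 7: leading byte 0xE2 = 11100010 → 3-byte char #3 = E2 88 81.
Offset 10: leading byte 0xE9 = 11101001 → 3-byte char #4 = E9 AF BC.
Offset 13: leading byte 0xF0 = 11110000 → 4-byte char #5 = F0 BF AA AE.
Offset 17: leading byte 0x2F = 00101111 → 1-byte char #6 = 2F.
Leading byte 0x2F = 00101111 matches 0xxxxxxx → 1-byte sequence.
Byte 1: 0x2F = 00101111, payload 0101111 (7 bits).
Concatenate: 0101111 = 0x2F (7 bits → U+002F).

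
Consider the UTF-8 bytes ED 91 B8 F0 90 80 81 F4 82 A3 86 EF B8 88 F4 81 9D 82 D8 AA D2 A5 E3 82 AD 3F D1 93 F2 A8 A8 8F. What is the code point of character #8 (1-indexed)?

Offset 0: leading byte 0xED = 11101101 → 3-byte char #1 = ED 91 B8.
Offset 3: leading byte 0xF0 = 11110000 → 4-byte char #2 = F0 90 80 81.
Offset 7: leading byte 0xF4 = 11110100 → 4-byte char #3 = F4 82 A3 86.
Offset 11: leading byte 0xEF = 11101111 → 3-byte char #4 = EF B8 88.
Offset 14: leading byte 0xF4 = 11110100 → 4-byte char #5 = F4 81 9D 82.
Offset 18: leading byte 0xD8 = 11011000 → 2-byte char #6 = D8 AA.
Offset 20: leading byte 0xD2 = 11010010 → 2-byte char #7 = D2 A5.
Offset 22: leading byte 0xE3 = 11100011 → 3-byte char #8 = E3 82 AD.
Leading byte 0xE3 = 11100011 matches 1110xxxx → 3-byte sequence.
Byte 1: 0xE3 = 11100011, payload 0011 (4 bits).
Byte 2: 0x82 = 10000010 (10xxxxxx ✓), payload 000010.
Byte 3: 0xAD = 10101101 (10xxxxxx ✓), payload 101101.
Concatenate: 0011000010101101 = 0x30AD (16 bits → U+30AD).

U+30AD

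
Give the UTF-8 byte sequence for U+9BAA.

E9 AE AA

U+9BAA = 0x9BAA = 39850 decimal. In range U+0800–U+FFFF → 3-byte form: 1110xxxx 10xxxxxx 10xxxxxx.
Binary (16 bits): 1001101110101010.
Split 4+6+6: 1001 | 101110 | 101010.
Byte 1: 11101001 = 0xE9.
Byte 2: 10101110 = 0xAE.
Byte 3: 10101010 = 0xAA.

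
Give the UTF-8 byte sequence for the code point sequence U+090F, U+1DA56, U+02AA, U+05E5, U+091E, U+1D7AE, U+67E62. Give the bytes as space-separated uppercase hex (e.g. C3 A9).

E0 A4 8F F0 9D A9 96 CA AA D7 A5 E0 A4 9E F0 9D 9E AE F1 A7 B9 A2

U+090F: 3-byte form → E0 A4 8F.
U+1DA56: 4-byte form → F0 9D A9 96.
U+02AA: 2-byte form → CA AA.
U+05E5: 2-byte form → D7 A5.
U+091E: 3-byte form → E0 A4 9E.
U+1D7AE: 4-byte form → F0 9D 9E AE.
U+67E62: 4-byte form → F1 A7 B9 A2.
Concatenated (22 bytes): E0 A4 8F F0 9D A9 96 CA AA D7 A5 E0 A4 9E F0 9D 9E AE F1 A7 B9 A2.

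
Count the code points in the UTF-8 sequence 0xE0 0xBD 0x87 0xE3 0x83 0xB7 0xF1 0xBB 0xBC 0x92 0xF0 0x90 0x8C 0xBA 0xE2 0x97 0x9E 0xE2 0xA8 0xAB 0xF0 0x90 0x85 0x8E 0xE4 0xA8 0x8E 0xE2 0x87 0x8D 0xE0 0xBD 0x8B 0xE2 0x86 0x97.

11

Byte at offset 0: 0xE0 = 11100000 → 3-byte char (#1). Advance 3.
Byte at offset 3: 0xE3 = 11100011 → 3-byte char (#2). Advance 3.
Byte at offset 6: 0xF1 = 11110001 → 4-byte char (#3). Advance 4.
Byte at offset 10: 0xF0 = 11110000 → 4-byte char (#4). Advance 4.
Byte at offset 14: 0xE2 = 11100010 → 3-byte char (#5). Advance 3.
Byte at offset 17: 0xE2 = 11100010 → 3-byte char (#6). Advance 3.
Byte at offset 20: 0xF0 = 11110000 → 4-byte char (#7). Advance 4.
Byte at offset 24: 0xE4 = 11100100 → 3-byte char (#8). Advance 3.
Byte at offset 27: 0xE2 = 11100010 → 3-byte char (#9). Advance 3.
Byte at offset 30: 0xE0 = 11100000 → 3-byte char (#10). Advance 3.
Byte at offset 33: 0xE2 = 11100010 → 3-byte char (#11). Advance 3.
Reached end at offset 36 after 11 code points.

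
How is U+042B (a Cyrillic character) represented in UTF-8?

U+042B = 0x42B = 1067 decimal. In range U+0080–U+07FF → 2-byte form: 110xxxxx 10xxxxxx.
Binary (11 bits): 10000101011.
Split 5+6: 10000 | 101011.
Byte 1: 11010000 = 0xD0.
Byte 2: 10101011 = 0xAB.

D0 AB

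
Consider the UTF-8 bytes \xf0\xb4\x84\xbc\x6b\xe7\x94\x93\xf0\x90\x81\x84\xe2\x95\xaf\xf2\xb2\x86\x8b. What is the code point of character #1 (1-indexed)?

U+3413C

Offset 0: leading byte 0xF0 = 11110000 → 4-byte char #1 = F0 B4 84 BC.
Leading byte 0xF0 = 11110000 matches 11110xxx → 4-byte sequence.
Byte 1: 0xF0 = 11110000, payload 000 (3 bits).
Byte 2: 0xB4 = 10110100 (10xxxxxx ✓), payload 110100.
Byte 3: 0x84 = 10000100 (10xxxxxx ✓), payload 000100.
Byte 4: 0xBC = 10111100 (10xxxxxx ✓), payload 111100.
Concatenate: 000110100000100111100 = 0x3413C (21 bits → U+3413C).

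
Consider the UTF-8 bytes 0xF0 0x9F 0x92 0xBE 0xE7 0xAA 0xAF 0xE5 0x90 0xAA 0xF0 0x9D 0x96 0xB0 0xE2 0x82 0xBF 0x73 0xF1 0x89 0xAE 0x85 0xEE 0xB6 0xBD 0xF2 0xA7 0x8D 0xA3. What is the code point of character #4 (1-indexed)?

Offset 0: leading byte 0xF0 = 11110000 → 4-byte char #1 = F0 9F 92 BE.
Offset 4: leading byte 0xE7 = 11100111 → 3-byte char #2 = E7 AA AF.
Offset 7: leading byte 0xE5 = 11100101 → 3-byte char #3 = E5 90 AA.
Offset 10: leading byte 0xF0 = 11110000 → 4-byte char #4 = F0 9D 96 B0.
Leading byte 0xF0 = 11110000 matches 11110xxx → 4-byte sequence.
Byte 1: 0xF0 = 11110000, payload 000 (3 bits).
Byte 2: 0x9D = 10011101 (10xxxxxx ✓), payload 011101.
Byte 3: 0x96 = 10010110 (10xxxxxx ✓), payload 010110.
Byte 4: 0xB0 = 10110000 (10xxxxxx ✓), payload 110000.
Concatenate: 000011101010110110000 = 0x1D5B0 (21 bits → U+1D5B0).

U+1D5B0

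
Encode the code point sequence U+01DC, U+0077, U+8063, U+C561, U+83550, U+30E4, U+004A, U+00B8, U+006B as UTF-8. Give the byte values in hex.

U+01DC: 2-byte form → C7 9C.
U+0077: 1-byte form → 77.
U+8063: 3-byte form → E8 81 A3.
U+C561: 3-byte form → EC 95 A1.
U+83550: 4-byte form → F2 83 95 90.
U+30E4: 3-byte form → E3 83 A4.
U+004A: 1-byte form → 4A.
U+00B8: 2-byte form → C2 B8.
U+006B: 1-byte form → 6B.
Concatenated (20 bytes): C7 9C 77 E8 81 A3 EC 95 A1 F2 83 95 90 E3 83 A4 4A C2 B8 6B.

C7 9C 77 E8 81 A3 EC 95 A1 F2 83 95 90 E3 83 A4 4A C2 B8 6B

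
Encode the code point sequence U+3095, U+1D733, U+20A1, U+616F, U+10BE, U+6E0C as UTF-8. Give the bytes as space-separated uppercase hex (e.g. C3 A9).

E3 82 95 F0 9D 9C B3 E2 82 A1 E6 85 AF E1 82 BE E6 B8 8C

U+3095: 3-byte form → E3 82 95.
U+1D733: 4-byte form → F0 9D 9C B3.
U+20A1: 3-byte form → E2 82 A1.
U+616F: 3-byte form → E6 85 AF.
U+10BE: 3-byte form → E1 82 BE.
U+6E0C: 3-byte form → E6 B8 8C.
Concatenated (19 bytes): E3 82 95 F0 9D 9C B3 E2 82 A1 E6 85 AF E1 82 BE E6 B8 8C.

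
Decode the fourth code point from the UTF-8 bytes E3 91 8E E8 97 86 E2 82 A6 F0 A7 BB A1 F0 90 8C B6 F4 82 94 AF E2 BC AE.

Offset 0: leading byte 0xE3 = 11100011 → 3-byte char #1 = E3 91 8E.
Offset 3: leading byte 0xE8 = 11101000 → 3-byte char #2 = E8 97 86.
Offset 6: leading byte 0xE2 = 11100010 → 3-byte char #3 = E2 82 A6.
Offset 9: leading byte 0xF0 = 11110000 → 4-byte char #4 = F0 A7 BB A1.
Leading byte 0xF0 = 11110000 matches 11110xxx → 4-byte sequence.
Byte 1: 0xF0 = 11110000, payload 000 (3 bits).
Byte 2: 0xA7 = 10100111 (10xxxxxx ✓), payload 100111.
Byte 3: 0xBB = 10111011 (10xxxxxx ✓), payload 111011.
Byte 4: 0xA1 = 10100001 (10xxxxxx ✓), payload 100001.
Concatenate: 000100111111011100001 = 0x27EE1 (21 bits → U+27EE1).

U+27EE1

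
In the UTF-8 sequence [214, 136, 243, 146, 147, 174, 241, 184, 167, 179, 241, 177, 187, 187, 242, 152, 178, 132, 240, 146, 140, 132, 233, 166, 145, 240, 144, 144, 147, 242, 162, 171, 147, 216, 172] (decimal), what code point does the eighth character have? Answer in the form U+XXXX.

U+10413

Offset 0: leading byte 0xD6 = 11010110 → 2-byte char #1 = D6 88.
Offset 2: leading byte 0xF3 = 11110011 → 4-byte char #2 = F3 92 93 AE.
Offset 6: leading byte 0xF1 = 11110001 → 4-byte char #3 = F1 B8 A7 B3.
Offset 10: leading byte 0xF1 = 11110001 → 4-byte char #4 = F1 B1 BB BB.
Offset 14: leading byte 0xF2 = 11110010 → 4-byte char #5 = F2 98 B2 84.
Offset 18: leading byte 0xF0 = 11110000 → 4-byte char #6 = F0 92 8C 84.
Offset 22: leading byte 0xE9 = 11101001 → 3-byte char #7 = E9 A6 91.
Offset 25: leading byte 0xF0 = 11110000 → 4-byte char #8 = F0 90 90 93.
Leading byte 0xF0 = 11110000 matches 11110xxx → 4-byte sequence.
Byte 1: 0xF0 = 11110000, payload 000 (3 bits).
Byte 2: 0x90 = 10010000 (10xxxxxx ✓), payload 010000.
Byte 3: 0x90 = 10010000 (10xxxxxx ✓), payload 010000.
Byte 4: 0x93 = 10010011 (10xxxxxx ✓), payload 010011.
Concatenate: 000010000010000010011 = 0x10413 (21 bits → U+10413).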